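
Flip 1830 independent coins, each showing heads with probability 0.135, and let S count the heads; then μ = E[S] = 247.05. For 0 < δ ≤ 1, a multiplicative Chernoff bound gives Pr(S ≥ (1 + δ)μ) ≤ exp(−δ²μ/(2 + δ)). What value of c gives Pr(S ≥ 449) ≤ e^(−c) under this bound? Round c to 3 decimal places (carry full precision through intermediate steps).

Write 449 = (1 + δ)μ, so δ = 449/247.05 − 1 = 0.8174459…
Then the exponent is δ²μ/(2 + δ) = (449 − μ)² / (μ·(2 + δ)) = 58.593208.

58.593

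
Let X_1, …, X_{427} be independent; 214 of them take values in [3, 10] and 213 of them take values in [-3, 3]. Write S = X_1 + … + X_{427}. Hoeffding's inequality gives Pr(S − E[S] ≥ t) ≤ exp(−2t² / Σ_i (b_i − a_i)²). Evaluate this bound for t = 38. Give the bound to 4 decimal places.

Σ(b_i − a_i)² = 214·7² + 213·6² = 18154.
Exponent = 2·38² / 18154 = 0.15908.
Bound = exp(−0.15908) = 0.85293.

0.8529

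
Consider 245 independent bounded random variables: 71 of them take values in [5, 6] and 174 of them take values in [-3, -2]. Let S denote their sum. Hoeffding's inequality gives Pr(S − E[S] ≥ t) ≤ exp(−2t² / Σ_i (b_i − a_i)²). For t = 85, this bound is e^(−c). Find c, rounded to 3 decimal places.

58.980

Σ(b_i − a_i)² = 71·1² + 174·1² = 245.
c = 2t² / 245 = 2·85² / 245 = 58.9796.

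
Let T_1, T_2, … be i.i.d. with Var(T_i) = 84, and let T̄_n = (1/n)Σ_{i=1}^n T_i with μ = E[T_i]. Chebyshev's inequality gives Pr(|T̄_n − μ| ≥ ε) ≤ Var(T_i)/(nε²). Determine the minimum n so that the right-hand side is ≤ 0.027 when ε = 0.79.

4985

Require 84/(n·0.79²) ≤ 0.027, i.e. n ≥ 84/(0.027·0.79²) = 4984.956.
The smallest integer n is 4985.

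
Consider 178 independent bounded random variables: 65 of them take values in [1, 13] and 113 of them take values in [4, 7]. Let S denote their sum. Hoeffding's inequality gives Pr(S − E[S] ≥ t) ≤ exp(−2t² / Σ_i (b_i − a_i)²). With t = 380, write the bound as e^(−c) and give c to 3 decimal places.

27.831

Σ(b_i − a_i)² = 65·12² + 113·3² = 10377.
c = 2t² / 10377 = 2·380² / 10377 = 27.8308.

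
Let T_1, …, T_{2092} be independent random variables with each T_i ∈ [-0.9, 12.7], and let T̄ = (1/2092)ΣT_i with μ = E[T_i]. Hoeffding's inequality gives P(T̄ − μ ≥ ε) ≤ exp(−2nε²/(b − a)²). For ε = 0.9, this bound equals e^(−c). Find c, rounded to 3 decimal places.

18.323

c = 2nε²/(b − a)² = 2·2092·0.9² / 13.6² = 18.3231.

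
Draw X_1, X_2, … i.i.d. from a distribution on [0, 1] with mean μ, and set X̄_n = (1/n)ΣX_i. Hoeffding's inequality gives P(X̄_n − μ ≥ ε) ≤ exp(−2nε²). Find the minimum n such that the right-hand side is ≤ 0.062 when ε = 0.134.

78

Require exp(−2nε²) ≤ 0.062, i.e. 2nε² ≥ ln(1/0.062) = 2.780621.
So n ≥ 2.780621 / (2·0.134²) = 77.429.
The smallest integer n is 78.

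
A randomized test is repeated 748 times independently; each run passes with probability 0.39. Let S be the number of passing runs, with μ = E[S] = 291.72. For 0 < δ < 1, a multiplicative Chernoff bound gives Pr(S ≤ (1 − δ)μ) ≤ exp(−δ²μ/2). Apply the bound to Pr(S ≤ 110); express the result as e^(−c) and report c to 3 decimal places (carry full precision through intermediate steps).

56.599

Write 110 = (1 − δ)μ, so δ = 1 − 110/291.72 = 0.6229261…
Then the exponent is δ²μ/2 = (μ − 110)²/(2μ) = 56.599065.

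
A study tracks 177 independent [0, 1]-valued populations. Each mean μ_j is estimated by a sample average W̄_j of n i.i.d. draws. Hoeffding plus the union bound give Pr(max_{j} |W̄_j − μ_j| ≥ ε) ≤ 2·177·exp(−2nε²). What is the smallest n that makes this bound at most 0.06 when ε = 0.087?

Need 2·177·exp(−2nε²) ≤ 0.06, i.e. exp(−2nε²) ≤ 0.06/354.
So 2nε² ≥ ln(354/0.06) = 8.682708.
Hence n ≥ 8.682708/(2·0.087²) = 573.570.
The smallest integer n is 574.

574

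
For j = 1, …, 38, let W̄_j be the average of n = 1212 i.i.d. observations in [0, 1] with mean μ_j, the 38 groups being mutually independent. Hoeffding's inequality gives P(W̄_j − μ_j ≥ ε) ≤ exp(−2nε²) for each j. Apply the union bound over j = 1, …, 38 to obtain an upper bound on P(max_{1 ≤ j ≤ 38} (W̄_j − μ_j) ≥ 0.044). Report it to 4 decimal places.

0.3481

Per-experiment Hoeffding bound: exp(−2·1212·0.044²) = exp(−4.69286) = 0.0091604.
Union bound over 38 events: 38·0.0091604 = 0.34810.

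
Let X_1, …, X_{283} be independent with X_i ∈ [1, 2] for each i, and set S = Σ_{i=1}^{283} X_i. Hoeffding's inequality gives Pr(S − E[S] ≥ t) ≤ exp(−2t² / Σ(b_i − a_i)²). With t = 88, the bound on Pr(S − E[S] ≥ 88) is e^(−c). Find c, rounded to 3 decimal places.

54.728

Σ(b_i − a_i)² = 283·(1)² = 283.
c = 2t²/283 = 2·88²/283 = 54.7279.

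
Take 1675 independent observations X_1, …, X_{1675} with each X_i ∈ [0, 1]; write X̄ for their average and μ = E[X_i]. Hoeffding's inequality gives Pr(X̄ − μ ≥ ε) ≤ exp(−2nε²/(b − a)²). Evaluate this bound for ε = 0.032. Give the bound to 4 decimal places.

Exponent: 2nε²/(b − a)² = 2·1675·0.032² / 1² = 3.43040.
Bound = exp(−3.43040) = 0.03237.

0.0324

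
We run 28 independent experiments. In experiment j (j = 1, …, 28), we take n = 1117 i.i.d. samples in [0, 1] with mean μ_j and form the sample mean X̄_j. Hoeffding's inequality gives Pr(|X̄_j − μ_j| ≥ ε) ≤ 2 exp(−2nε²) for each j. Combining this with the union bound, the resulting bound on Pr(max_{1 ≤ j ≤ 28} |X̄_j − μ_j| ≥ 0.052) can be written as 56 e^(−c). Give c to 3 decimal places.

Union bound over the 28 events: Pr(max_{1 ≤ j ≤ 28} |X̄_j − μ_j| ≥ 0.052) ≤ 28·2·exp(−2nε²) = 56 exp(−2·1117·0.052²).
So c = 2·1117·0.052² = 6.0407.

6.041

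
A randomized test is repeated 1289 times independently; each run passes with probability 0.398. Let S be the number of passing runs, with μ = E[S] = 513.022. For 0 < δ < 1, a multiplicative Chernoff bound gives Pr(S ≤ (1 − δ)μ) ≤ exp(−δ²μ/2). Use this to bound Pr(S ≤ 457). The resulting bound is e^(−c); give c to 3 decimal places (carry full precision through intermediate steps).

Write 457 = (1 − δ)μ, so δ = 1 − 457/513.022 = 0.1092…
Then the exponent is δ²μ/2 = (μ − 457)²/(2μ) = 3.058801.

3.059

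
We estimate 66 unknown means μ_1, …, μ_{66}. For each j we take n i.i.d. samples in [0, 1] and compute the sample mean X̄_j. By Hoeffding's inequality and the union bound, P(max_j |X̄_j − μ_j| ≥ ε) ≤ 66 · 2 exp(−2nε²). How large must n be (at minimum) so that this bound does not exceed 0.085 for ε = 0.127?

Need 2·66·exp(−2nε²) ≤ 0.085, i.e. exp(−2nε²) ≤ 0.085/132.
So 2nε² ≥ ln(132/0.085) = 7.347906.
Hence n ≥ 7.347906/(2·0.127²) = 227.786.
The smallest integer n is 228.

228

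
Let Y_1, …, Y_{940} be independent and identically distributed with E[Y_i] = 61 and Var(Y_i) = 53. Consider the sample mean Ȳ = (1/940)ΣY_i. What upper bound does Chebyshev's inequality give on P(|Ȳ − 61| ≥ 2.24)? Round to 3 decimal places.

0.011

Var(Ȳ) = Var(Y_i)/n = 53/940 = 0.056383.
Chebyshev: P(|Ȳ − 61| ≥ 2.24) ≤ Var(Ȳ)/(2.24)² = 53/(940·2.24²) = 0.0112.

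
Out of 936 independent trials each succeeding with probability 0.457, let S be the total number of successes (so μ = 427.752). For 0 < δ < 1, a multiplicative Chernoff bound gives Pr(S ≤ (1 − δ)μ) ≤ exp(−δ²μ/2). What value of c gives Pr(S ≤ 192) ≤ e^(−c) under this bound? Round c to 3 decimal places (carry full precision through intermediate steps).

Write 192 = (1 − δ)μ, so δ = 1 − 192/427.752 = 0.5511418…
Then the exponent is δ²μ/2 = (μ − 192)²/(2μ) = 64.966389.

64.966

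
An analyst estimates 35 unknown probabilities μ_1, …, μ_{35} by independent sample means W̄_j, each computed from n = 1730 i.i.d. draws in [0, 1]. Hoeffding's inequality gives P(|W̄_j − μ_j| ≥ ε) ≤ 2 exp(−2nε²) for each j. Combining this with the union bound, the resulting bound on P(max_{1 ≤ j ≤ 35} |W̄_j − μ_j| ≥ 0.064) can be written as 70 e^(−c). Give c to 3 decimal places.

14.172

Union bound over the 35 events: P(max_{1 ≤ j ≤ 35} |W̄_j − μ_j| ≥ 0.064) ≤ 35·2·exp(−2nε²) = 70 exp(−2·1730·0.064²).
So c = 2·1730·0.064² = 14.1722.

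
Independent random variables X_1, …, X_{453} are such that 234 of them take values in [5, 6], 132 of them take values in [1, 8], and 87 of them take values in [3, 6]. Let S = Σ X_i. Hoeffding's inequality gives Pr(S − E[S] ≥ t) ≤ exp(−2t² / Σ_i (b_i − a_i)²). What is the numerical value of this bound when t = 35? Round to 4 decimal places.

Σ(b_i − a_i)² = 234·1² + 132·7² + 87·3² = 7485.
Exponent = 2·35² / 7485 = 0.32732.
Bound = exp(−0.32732) = 0.72085.

0.7209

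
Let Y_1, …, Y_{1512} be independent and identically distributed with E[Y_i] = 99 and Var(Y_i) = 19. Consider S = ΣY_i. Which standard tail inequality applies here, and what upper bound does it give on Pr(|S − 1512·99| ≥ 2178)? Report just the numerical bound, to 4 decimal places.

With mean and variance of each term known, Chebyshev's inequality bounds the deviation of the sum (or sample mean).
Var(S) = n·Var(Y_i) = 1512·19 = 28728.
Chebyshev: Pr(|S − 1512·99| ≥ 2178) ≤ Var(S)/2178² = 28728/4743684 = 0.0061.

0.0061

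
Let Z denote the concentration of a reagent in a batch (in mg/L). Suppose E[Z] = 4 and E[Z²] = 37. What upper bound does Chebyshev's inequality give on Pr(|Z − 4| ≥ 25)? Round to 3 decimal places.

0.034

Var(Z) = E[Z²] − (E[Z])² = 37 − 16 = 21.
Chebyshev's inequality: Pr(|Z − μ| ≥ t) ≤ Var(Z)/t² = 21/625 = 0.0336.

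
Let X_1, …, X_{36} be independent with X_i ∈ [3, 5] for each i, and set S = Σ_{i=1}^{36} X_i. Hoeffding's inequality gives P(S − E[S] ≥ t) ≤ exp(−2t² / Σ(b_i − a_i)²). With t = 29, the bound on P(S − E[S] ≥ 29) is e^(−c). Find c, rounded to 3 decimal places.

11.681

Σ(b_i − a_i)² = 36·(2)² = 144.
c = 2t²/144 = 2·29²/144 = 11.6806.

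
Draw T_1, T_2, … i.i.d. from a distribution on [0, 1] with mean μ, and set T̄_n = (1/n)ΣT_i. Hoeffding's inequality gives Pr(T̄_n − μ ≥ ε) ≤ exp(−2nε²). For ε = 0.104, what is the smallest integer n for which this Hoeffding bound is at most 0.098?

108

Require exp(−2nε²) ≤ 0.098, i.e. 2nε² ≥ ln(1/0.098) = 2.322788.
So n ≥ 2.322788 / (2·0.104²) = 107.377.
The smallest integer n is 108.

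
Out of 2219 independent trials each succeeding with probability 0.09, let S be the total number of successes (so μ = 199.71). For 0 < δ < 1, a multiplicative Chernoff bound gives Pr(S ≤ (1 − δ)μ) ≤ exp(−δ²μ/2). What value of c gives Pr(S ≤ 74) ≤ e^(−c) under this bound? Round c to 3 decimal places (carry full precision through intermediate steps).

39.565

Write 74 = (1 − δ)μ, so δ = 1 − 74/199.71 = 0.6294627…
Then the exponent is δ²μ/2 = (μ − 74)²/(2μ) = 39.564879.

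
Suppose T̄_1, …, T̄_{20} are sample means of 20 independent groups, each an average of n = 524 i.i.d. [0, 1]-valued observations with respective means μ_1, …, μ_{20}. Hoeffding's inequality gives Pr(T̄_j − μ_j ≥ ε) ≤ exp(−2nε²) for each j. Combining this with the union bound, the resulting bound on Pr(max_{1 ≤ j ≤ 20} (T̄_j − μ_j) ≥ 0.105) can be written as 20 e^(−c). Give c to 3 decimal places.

11.554

Union bound over the 20 events: Pr(max_{1 ≤ j ≤ 20} (T̄_j − μ_j) ≥ 0.105) ≤ 20·exp(−2nε²) = 20 exp(−2·524·0.105²).
So c = 2·524·0.105² = 11.5542.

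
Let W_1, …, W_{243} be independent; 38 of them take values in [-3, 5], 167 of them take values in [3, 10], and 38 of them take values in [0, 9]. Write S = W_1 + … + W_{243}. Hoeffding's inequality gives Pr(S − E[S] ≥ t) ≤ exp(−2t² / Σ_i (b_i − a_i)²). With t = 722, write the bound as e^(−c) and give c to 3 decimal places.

Σ(b_i − a_i)² = 38·8² + 167·7² + 38·9² = 13693.
c = 2t² / 13693 = 2·722² / 13693 = 76.1388.

76.139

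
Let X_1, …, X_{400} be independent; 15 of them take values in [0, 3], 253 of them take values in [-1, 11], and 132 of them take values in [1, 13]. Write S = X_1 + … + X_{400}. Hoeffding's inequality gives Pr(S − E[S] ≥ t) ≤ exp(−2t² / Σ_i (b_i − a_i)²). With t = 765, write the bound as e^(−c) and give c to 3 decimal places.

Σ(b_i − a_i)² = 15·3² + 253·12² + 132·12² = 55575.
c = 2t² / 55575 = 2·765² / 55575 = 21.0607.

21.061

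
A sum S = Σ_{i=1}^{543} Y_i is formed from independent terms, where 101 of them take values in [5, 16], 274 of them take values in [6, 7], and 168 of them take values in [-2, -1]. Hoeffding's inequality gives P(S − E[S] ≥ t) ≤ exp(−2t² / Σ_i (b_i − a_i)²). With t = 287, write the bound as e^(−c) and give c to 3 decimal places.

13.009

Σ(b_i − a_i)² = 101·11² + 274·1² + 168·1² = 12663.
c = 2t² / 12663 = 2·287² / 12663 = 13.0094.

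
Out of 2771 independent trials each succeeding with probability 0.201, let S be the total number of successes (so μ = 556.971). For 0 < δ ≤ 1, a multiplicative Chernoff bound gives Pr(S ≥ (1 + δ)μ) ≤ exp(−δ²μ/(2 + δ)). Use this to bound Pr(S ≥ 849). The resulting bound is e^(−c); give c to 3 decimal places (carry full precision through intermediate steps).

60.656

Write 849 = (1 + δ)μ, so δ = 849/556.971 − 1 = 0.5243163…
Then the exponent is δ²μ/(2 + δ) = (849 − μ)² / (μ·(2 + δ)) = 60.656256.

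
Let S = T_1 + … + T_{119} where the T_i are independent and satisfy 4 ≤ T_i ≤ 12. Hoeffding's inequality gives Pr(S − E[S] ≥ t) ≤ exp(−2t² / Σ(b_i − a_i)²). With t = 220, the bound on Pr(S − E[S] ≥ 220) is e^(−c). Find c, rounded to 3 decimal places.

12.710

Σ(b_i − a_i)² = 119·(8)² = 7616.
c = 2t²/7616 = 2·220²/7616 = 12.7101.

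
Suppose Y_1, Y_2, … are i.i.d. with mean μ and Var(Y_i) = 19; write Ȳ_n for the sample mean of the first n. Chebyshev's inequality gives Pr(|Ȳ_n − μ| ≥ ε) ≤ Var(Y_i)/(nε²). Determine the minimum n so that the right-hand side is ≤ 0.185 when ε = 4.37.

6

Require 19/(n·4.37²) ≤ 0.185, i.e. n ≥ 19/(0.185·4.37²) = 5.378.
The smallest integer n is 6.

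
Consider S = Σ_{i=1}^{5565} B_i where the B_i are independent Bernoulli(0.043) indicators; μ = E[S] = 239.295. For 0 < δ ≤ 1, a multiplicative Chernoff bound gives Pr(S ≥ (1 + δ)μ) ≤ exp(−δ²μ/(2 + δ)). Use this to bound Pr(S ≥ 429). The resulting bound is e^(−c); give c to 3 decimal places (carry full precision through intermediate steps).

53.850

Write 429 = (1 + δ)μ, so δ = 429/239.295 − 1 = 0.7927663…
Then the exponent is δ²μ/(2 + δ) = (429 − μ)² / (μ·(2 + δ)) = 53.850451.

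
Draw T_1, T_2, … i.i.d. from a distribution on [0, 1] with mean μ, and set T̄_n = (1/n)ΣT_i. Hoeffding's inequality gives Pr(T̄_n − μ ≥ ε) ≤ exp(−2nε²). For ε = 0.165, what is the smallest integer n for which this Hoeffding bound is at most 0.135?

Require exp(−2nε²) ≤ 0.135, i.e. 2nε² ≥ ln(1/0.135) = 2.002481.
So n ≥ 2.002481 / (2·0.165²) = 36.777.
The smallest integer n is 37.

37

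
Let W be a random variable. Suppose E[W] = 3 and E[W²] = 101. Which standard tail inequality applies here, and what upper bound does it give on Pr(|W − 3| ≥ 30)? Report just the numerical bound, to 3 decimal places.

The first two moments determine the variance, so Chebyshev's inequality is the sharpest standard bound available.
Var(W) = E[W²] − (E[W])² = 101 − 9 = 92.
Chebyshev's inequality: Pr(|W − μ| ≥ t) ≤ Var(W)/t² = 92/900 = 0.1022.

0.102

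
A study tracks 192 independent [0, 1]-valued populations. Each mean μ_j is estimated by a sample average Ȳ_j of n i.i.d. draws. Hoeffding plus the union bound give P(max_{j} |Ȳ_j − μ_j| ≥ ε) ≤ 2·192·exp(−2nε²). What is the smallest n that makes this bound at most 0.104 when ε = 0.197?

Need 2·192·exp(−2nε²) ≤ 0.104, i.e. exp(−2nε²) ≤ 0.104/384.
So 2nε² ≥ ln(384/0.104) = 8.214007.
Hence n ≥ 8.214007/(2·0.197²) = 105.826.
The smallest integer n is 106.

106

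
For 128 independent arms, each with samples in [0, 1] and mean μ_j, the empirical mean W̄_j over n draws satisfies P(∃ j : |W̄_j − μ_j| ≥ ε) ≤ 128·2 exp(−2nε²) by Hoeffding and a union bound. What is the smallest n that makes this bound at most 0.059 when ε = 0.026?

6195

Need 2·128·exp(−2nε²) ≤ 0.059, i.e. exp(−2nε²) ≤ 0.059/256.
So 2nε² ≥ ln(256/0.059) = 8.375395.
Hence n ≥ 8.375395/(2·0.026²) = 6194.819.
The smallest integer n is 6195.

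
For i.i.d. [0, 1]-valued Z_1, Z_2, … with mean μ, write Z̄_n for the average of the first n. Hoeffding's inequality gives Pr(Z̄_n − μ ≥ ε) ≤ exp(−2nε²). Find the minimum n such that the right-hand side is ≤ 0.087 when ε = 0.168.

Require exp(−2nε²) ≤ 0.087, i.e. 2nε² ≥ ln(1/0.087) = 2.441847.
So n ≥ 2.441847 / (2·0.168²) = 43.258.
The smallest integer n is 44.

44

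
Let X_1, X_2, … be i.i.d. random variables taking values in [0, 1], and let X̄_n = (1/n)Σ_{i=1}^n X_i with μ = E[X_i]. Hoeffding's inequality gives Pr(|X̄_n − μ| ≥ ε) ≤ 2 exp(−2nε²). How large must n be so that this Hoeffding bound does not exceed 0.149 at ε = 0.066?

Require 2·exp(−2nε²) ≤ 0.149, i.e. 2nε² ≥ ln(2/0.149) = 2.596956.
So n ≥ 2.596956 / (2·0.066²) = 298.090.
The smallest integer n is 299.

299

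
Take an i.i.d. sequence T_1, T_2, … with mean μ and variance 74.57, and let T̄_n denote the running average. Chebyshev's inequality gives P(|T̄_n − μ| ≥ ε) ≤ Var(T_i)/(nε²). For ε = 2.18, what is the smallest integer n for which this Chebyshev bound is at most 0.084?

187

Require 74.57/(n·2.18²) ≤ 0.084, i.e. n ≥ 74.57/(0.084·2.18²) = 186.798.
The smallest integer n is 187.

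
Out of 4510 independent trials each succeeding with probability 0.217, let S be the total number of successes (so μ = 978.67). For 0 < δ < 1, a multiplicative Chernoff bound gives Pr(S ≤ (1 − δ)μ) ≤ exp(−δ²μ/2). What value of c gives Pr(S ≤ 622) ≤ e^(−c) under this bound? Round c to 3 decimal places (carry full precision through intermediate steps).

Write 622 = (1 − δ)μ, so δ = 1 − 622/978.67 = 0.3644436…
Then the exponent is δ²μ/2 = (μ − 622)²/(2μ) = 64.993046.

64.993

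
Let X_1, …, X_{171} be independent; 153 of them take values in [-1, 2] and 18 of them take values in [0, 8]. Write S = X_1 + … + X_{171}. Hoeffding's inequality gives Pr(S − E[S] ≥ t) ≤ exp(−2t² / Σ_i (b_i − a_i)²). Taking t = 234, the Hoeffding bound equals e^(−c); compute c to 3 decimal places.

43.302

Σ(b_i − a_i)² = 153·3² + 18·8² = 2529.
c = 2t² / 2529 = 2·234² / 2529 = 43.3025.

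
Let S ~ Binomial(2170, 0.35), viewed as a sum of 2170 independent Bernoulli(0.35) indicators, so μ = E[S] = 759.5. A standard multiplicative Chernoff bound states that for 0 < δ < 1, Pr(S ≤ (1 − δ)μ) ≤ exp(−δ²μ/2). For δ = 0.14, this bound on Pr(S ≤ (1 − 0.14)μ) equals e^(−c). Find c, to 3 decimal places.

c = δ²μ/2 = 0.14²·759.5/2 = 7.4431.

7.443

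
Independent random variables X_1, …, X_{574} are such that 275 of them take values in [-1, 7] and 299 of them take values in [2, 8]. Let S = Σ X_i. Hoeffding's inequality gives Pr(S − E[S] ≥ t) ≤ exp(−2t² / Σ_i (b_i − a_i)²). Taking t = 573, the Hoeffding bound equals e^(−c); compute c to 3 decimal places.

23.151

Σ(b_i − a_i)² = 275·8² + 299·6² = 28364.
c = 2t² / 28364 = 2·573² / 28364 = 23.1511.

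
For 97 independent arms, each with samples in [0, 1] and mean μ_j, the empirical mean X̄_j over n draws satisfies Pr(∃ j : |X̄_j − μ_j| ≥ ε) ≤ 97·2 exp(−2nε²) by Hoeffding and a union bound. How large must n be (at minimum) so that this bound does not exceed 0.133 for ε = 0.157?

Need 2·97·exp(−2nε²) ≤ 0.133, i.e. exp(−2nε²) ≤ 0.133/194.
So 2nε² ≥ ln(194/0.133) = 7.285264.
Hence n ≥ 7.285264/(2·0.157²) = 147.780.
The smallest integer n is 148.

148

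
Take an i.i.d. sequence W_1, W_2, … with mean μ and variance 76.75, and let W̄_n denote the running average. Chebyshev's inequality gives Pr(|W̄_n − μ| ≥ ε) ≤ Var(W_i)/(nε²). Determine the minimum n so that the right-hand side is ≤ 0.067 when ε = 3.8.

Require 76.75/(n·3.8²) ≤ 0.067, i.e. n ≥ 76.75/(0.067·3.8²) = 79.330.
The smallest integer n is 80.

80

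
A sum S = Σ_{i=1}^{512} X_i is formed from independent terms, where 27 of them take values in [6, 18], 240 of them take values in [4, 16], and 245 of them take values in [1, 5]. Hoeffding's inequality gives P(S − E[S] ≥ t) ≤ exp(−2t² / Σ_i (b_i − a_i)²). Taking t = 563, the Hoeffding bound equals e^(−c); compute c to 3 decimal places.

14.963

Σ(b_i − a_i)² = 27·12² + 240·12² + 245·4² = 42368.
c = 2t² / 42368 = 2·563² / 42368 = 14.9627.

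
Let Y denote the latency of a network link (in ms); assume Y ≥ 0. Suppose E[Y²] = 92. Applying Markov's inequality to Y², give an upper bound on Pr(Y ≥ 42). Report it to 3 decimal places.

Since Y ≥ 0, the event {Y ≥ 42} is the same as {Y² ≥ 1764}.
Markov's inequality applied to Y² gives Pr(Y² ≥ 1764) ≤ E[Y²]/1764 = 92/1764 = 0.0522.

0.052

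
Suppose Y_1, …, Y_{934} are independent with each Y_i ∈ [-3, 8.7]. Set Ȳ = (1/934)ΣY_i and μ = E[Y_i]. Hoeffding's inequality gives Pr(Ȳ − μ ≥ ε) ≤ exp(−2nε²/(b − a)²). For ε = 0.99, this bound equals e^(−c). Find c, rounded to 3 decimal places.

13.374

c = 2nε²/(b − a)² = 2·934·0.99² / 11.7² = 13.3744.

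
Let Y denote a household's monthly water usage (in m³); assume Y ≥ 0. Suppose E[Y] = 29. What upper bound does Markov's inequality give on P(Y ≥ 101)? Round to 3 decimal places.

0.287

Markov's inequality: for a non-negative random variable, P(Y ≥ a) ≤ E[Y]/a.
Here E[Y] = 29 and a = 101, so the bound is 29/101 = 0.2871.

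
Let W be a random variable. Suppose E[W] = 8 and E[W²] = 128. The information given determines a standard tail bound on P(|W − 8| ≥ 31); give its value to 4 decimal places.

The first two moments determine the variance, so Chebyshev's inequality is the sharpest standard bound available.
Var(W) = E[W²] − (E[W])² = 128 − 64 = 64.
Chebyshev's inequality: P(|W − μ| ≥ t) ≤ Var(W)/t² = 64/961 = 0.0666.

0.0666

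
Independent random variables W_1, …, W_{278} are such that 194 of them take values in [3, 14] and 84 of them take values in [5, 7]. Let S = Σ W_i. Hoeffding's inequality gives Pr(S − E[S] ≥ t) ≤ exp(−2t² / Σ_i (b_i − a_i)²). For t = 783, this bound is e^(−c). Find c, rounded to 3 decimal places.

Σ(b_i − a_i)² = 194·11² + 84·2² = 23810.
c = 2t² / 23810 = 2·783² / 23810 = 51.4984.

51.498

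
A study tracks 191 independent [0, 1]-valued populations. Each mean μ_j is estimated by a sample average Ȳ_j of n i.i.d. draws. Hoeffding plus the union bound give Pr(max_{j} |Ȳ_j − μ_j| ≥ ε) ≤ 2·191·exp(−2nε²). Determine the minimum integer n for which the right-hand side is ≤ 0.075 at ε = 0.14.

Need 2·191·exp(−2nε²) ≤ 0.075, i.e. exp(−2nε²) ≤ 0.075/382.
So 2nε² ≥ ln(382/0.075) = 8.535688.
Hence n ≥ 8.535688/(2·0.14²) = 217.747.
The smallest integer n is 218.

218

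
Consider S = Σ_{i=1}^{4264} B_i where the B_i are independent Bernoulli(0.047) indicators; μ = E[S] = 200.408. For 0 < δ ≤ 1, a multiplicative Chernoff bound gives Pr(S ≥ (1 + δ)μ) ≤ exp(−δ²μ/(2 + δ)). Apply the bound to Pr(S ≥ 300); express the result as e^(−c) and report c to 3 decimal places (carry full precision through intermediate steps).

19.821

Write 300 = (1 + δ)μ, so δ = 300/200.408 − 1 = 0.4969462…
Then the exponent is δ²μ/(2 + δ) = (300 − μ)² / (μ·(2 + δ)) = 19.820959.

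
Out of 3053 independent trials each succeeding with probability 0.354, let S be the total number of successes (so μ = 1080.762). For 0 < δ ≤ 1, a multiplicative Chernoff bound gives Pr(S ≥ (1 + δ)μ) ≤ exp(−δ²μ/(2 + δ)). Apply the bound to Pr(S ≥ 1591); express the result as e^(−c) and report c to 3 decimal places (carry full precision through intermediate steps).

Write 1591 = (1 + δ)μ, so δ = 1591/1080.762 − 1 = 0.4721095…
Then the exponent is δ²μ/(2 + δ) = (1591 − μ)² / (μ·(2 + δ)) = 97.442368.

97.442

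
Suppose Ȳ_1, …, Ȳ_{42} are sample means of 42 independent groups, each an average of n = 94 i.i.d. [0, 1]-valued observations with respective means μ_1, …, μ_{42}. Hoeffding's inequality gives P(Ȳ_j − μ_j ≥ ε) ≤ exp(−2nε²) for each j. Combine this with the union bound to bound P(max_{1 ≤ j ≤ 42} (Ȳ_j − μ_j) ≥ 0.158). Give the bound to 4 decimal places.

Per-experiment Hoeffding bound: exp(−2·94·0.158²) = exp(−4.69323) = 0.009157.
Union bound over 42 events: 42·0.009157 = 0.38460.

0.3846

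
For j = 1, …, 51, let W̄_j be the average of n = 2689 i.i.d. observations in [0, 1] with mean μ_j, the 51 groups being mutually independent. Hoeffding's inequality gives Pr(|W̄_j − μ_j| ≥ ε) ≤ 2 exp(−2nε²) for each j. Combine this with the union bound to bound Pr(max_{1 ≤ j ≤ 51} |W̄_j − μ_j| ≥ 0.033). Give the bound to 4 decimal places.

0.2918

Per-experiment Hoeffding bound: 2·exp(−2·2689·0.033²) = 2·exp(−5.85664) = 0.0057217.
Union bound over 51 events: 51·0.0057217 = 0.29181.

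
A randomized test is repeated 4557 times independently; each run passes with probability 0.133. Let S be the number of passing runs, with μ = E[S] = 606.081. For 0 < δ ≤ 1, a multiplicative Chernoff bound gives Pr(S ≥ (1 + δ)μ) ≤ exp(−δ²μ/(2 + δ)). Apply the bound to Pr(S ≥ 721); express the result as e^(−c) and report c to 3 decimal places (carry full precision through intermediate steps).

Write 721 = (1 + δ)μ, so δ = 721/606.081 − 1 = 0.18961…
Then the exponent is δ²μ/(2 + δ) = (721 − μ)² / (μ·(2 + δ)) = 9.951447.

9.951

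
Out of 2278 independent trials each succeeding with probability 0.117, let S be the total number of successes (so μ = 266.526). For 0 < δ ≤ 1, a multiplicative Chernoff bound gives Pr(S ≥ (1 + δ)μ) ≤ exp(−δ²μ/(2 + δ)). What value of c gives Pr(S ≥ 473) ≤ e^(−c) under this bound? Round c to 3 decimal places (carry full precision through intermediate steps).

57.647

Write 473 = (1 + δ)μ, so δ = 473/266.526 − 1 = 0.7746861…
Then the exponent is δ²μ/(2 + δ) = (473 − μ)² / (μ·(2 + δ)) = 57.647078.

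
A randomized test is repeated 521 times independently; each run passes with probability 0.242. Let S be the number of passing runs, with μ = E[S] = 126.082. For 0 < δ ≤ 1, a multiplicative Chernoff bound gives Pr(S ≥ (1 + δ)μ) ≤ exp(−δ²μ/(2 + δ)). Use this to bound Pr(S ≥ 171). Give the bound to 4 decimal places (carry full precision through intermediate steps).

Write 171 = (1 + δ)μ, so δ = 171/126.082 − 1 = 0.3562602…
Then the exponent is δ²μ/(2 + δ) = (171 − μ)² / (μ·(2 + δ)) = 6.791481.
Bound = exp(−6.791481) = 0.00112.

0.0011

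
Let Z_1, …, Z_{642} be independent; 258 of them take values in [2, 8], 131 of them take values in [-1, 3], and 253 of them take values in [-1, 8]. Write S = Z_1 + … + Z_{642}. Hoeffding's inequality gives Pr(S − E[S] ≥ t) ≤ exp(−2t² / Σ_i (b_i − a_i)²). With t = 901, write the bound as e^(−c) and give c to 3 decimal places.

50.933

Σ(b_i − a_i)² = 258·6² + 131·4² + 253·9² = 31877.
c = 2t² / 31877 = 2·901² / 31877 = 50.9333.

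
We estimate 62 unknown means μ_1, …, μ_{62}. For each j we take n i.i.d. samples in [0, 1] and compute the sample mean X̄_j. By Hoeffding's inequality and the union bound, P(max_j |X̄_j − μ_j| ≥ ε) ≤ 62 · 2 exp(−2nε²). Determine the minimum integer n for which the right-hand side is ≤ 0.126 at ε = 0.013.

20390

Need 2·62·exp(−2nε²) ≤ 0.126, i.e. exp(−2nε²) ≤ 0.126/124.
So 2nε² ≥ ln(124/0.126) = 6.891755.
Hence n ≥ 6.891755/(2·0.013²) = 20389.808.
The smallest integer n is 20390.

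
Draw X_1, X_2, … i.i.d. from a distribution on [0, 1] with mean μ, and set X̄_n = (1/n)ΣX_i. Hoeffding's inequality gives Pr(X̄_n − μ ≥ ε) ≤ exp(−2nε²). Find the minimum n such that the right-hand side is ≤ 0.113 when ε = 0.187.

Require exp(−2nε²) ≤ 0.113, i.e. 2nε² ≥ ln(1/0.113) = 2.180367.
So n ≥ 2.180367 / (2·0.187²) = 31.176.
The smallest integer n is 32.

32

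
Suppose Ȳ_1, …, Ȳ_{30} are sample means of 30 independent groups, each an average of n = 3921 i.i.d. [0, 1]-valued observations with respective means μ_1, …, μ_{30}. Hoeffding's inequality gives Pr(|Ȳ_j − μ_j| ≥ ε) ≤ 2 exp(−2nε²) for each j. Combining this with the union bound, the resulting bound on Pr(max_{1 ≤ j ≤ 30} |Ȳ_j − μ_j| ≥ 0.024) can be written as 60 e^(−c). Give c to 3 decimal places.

4.517

Union bound over the 30 events: Pr(max_{1 ≤ j ≤ 30} |Ȳ_j − μ_j| ≥ 0.024) ≤ 30·2·exp(−2nε²) = 60 exp(−2·3921·0.024²).
So c = 2·3921·0.024² = 4.5170.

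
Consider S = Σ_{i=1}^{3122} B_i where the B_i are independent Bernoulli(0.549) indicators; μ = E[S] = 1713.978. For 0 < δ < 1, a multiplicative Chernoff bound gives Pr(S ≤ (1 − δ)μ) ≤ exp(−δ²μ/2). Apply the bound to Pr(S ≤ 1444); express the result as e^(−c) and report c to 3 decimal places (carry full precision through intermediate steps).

21.263

Write 1444 = (1 − δ)μ, so δ = 1 − 1444/1713.978 = 0.1575154…
Then the exponent is δ²μ/2 = (μ − 1444)²/(2μ) = 21.262852.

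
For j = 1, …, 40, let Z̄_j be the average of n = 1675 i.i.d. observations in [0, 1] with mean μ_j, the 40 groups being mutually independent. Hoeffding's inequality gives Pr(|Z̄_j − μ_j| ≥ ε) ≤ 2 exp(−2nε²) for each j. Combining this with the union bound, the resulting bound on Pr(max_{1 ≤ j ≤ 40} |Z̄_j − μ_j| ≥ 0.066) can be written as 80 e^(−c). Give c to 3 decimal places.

14.593

Union bound over the 40 events: Pr(max_{1 ≤ j ≤ 40} |Z̄_j − μ_j| ≥ 0.066) ≤ 40·2·exp(−2nε²) = 80 exp(−2·1675·0.066²).
So c = 2·1675·0.066² = 14.5926.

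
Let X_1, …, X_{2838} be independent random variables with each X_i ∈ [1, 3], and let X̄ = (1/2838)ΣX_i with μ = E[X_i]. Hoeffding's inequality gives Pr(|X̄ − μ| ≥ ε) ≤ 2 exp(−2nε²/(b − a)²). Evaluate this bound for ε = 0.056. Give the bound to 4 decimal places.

0.0234

Exponent: 2nε²/(b − a)² = 2·2838·0.056² / 2² = 4.44998.
Bound = 2·exp(−4.44998) = 0.02336.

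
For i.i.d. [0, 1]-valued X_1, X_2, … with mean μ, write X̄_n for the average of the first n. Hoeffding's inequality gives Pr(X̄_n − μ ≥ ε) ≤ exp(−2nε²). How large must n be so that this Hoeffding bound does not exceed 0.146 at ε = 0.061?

Require exp(−2nε²) ≤ 0.146, i.e. 2nε² ≥ ln(1/0.146) = 1.924149.
So n ≥ 1.924149 / (2·0.061²) = 258.553.
The smallest integer n is 259.

259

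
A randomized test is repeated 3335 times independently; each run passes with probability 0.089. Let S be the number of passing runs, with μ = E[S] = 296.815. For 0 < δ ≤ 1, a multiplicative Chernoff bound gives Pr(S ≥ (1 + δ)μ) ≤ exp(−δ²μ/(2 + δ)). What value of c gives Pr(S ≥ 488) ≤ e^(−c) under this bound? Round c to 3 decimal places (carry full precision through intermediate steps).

46.574

Write 488 = (1 + δ)μ, so δ = 488/296.815 − 1 = 0.6441218…
Then the exponent is δ²μ/(2 + δ) = (488 − μ)² / (μ·(2 + δ)) = 46.573656.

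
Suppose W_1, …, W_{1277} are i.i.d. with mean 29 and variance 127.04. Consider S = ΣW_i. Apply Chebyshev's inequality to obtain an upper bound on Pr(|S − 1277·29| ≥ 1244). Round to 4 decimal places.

Var(S) = n·Var(W_i) = 1277·127.04 = 162230.08.
Chebyshev: Pr(|S − 1277·29| ≥ 1244) ≤ Var(S)/1244² = 162230.08/1547536 = 0.1048.

0.1048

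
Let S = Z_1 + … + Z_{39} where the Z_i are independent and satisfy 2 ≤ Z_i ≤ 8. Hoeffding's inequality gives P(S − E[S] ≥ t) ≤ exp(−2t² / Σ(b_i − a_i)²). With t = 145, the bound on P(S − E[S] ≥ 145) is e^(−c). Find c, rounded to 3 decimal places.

29.950

Σ(b_i − a_i)² = 39·(6)² = 1404.
c = 2t²/1404 = 2·145²/1404 = 29.9501.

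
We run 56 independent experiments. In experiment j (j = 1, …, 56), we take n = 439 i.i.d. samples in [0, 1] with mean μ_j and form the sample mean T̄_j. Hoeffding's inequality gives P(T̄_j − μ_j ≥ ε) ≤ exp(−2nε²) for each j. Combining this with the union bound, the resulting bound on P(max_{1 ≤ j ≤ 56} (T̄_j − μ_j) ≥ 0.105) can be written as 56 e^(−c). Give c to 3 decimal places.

9.680

Union bound over the 56 events: P(max_{1 ≤ j ≤ 56} (T̄_j − μ_j) ≥ 0.105) ≤ 56·exp(−2nε²) = 56 exp(−2·439·0.105²).
So c = 2·439·0.105² = 9.6799.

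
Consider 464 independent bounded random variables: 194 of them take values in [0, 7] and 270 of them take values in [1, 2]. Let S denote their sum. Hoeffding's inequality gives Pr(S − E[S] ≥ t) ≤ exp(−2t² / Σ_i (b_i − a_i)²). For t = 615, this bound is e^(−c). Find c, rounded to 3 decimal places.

77.378

Σ(b_i − a_i)² = 194·7² + 270·1² = 9776.
c = 2t² / 9776 = 2·615² / 9776 = 77.3783.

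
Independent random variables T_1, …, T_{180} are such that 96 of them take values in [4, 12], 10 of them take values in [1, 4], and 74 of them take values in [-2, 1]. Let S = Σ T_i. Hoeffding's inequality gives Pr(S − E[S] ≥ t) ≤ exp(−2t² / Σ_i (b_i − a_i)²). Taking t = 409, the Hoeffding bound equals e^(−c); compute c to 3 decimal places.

48.487

Σ(b_i − a_i)² = 96·8² + 10·3² + 74·3² = 6900.
c = 2t² / 6900 = 2·409² / 6900 = 48.4872.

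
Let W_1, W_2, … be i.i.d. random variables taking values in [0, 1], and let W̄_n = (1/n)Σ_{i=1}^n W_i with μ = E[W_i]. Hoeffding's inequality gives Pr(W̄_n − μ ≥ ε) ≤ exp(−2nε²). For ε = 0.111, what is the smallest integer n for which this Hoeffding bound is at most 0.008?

196

Require exp(−2nε²) ≤ 0.008, i.e. 2nε² ≥ ln(1/0.008) = 4.828314.
So n ≥ 4.828314 / (2·0.111²) = 195.938.
The smallest integer n is 196.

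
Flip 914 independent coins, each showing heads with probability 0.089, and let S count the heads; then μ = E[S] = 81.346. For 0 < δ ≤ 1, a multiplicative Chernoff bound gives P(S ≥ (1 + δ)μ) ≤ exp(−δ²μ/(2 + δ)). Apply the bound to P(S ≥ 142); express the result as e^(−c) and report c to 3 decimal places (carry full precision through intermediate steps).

16.472

Write 142 = (1 + δ)μ, so δ = 142/81.346 − 1 = 0.7456298…
Then the exponent is δ²μ/(2 + δ) = (142 − μ)² / (μ·(2 + δ)) = 16.471787.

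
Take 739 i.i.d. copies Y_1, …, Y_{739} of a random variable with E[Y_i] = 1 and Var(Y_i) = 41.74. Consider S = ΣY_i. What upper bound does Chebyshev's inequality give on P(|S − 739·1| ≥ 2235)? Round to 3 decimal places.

0.006

Var(S) = n·Var(Y_i) = 739·41.74 = 30845.86.
Chebyshev: P(|S − 739·1| ≥ 2235) ≤ Var(S)/2235² = 30845.86/4995225 = 0.0062.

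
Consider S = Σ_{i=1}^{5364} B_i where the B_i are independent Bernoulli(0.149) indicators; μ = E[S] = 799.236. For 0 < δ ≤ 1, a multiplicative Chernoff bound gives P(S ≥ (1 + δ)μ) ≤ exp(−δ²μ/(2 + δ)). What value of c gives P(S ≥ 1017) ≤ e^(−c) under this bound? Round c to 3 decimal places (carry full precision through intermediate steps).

26.110

Write 1017 = (1 + δ)μ, so δ = 1017/799.236 − 1 = 0.2724652…
Then the exponent is δ²μ/(2 + δ) = (1017 − μ)² / (μ·(2 + δ)) = 26.109580.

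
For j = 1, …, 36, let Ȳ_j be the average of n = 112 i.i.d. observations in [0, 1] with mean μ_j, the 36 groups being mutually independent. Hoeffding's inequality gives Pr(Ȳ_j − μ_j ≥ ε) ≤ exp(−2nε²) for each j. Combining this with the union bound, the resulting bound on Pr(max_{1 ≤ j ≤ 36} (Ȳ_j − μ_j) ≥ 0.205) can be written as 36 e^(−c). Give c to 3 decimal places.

9.414

Union bound over the 36 events: Pr(max_{1 ≤ j ≤ 36} (Ȳ_j − μ_j) ≥ 0.205) ≤ 36·exp(−2nε²) = 36 exp(−2·112·0.205²).
So c = 2·112·0.205² = 9.4136.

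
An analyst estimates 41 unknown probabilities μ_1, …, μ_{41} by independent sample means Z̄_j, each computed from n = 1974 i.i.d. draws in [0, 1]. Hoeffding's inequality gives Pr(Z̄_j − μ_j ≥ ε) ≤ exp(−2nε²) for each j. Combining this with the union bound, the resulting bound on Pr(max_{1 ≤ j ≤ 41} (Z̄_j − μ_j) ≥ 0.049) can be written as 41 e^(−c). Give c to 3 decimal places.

9.479

Union bound over the 41 events: Pr(max_{1 ≤ j ≤ 41} (Z̄_j − μ_j) ≥ 0.049) ≤ 41·exp(−2nε²) = 41 exp(−2·1974·0.049²).
So c = 2·1974·0.049² = 9.4791.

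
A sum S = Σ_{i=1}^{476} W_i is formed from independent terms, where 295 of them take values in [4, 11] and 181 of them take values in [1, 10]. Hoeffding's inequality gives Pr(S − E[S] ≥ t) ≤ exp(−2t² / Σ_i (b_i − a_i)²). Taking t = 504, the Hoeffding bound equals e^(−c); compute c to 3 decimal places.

17.449

Σ(b_i − a_i)² = 295·7² + 181·9² = 29116.
c = 2t² / 29116 = 2·504² / 29116 = 17.4486.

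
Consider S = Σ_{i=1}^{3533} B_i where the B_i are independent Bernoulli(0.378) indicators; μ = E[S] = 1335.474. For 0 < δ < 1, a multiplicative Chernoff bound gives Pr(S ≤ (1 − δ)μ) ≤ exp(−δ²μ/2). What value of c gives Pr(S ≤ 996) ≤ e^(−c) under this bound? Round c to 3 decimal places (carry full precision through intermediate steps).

Write 996 = (1 − δ)μ, so δ = 1 − 996/1335.474 = 0.2541974…
Then the exponent is δ²μ/2 = (μ − 996)²/(2μ) = 43.146702.

43.147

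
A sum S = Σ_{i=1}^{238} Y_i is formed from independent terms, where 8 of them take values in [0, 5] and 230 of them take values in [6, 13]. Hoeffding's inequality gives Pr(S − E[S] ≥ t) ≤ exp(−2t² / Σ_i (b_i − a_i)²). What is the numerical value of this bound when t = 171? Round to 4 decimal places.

0.0061

Σ(b_i − a_i)² = 8·5² + 230·7² = 11470.
Exponent = 2·171² / 11470 = 5.09869.
Bound = exp(−5.09869) = 0.00610.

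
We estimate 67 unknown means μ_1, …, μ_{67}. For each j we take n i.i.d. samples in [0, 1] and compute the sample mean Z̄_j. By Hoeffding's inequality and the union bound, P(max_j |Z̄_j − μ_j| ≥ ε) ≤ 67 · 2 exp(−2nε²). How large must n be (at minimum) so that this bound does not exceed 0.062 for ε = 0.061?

Need 2·67·exp(−2nε²) ≤ 0.062, i.e. exp(−2nε²) ≤ 0.062/134.
So 2nε² ≥ ln(134/0.062) = 7.678461.
Hence n ≥ 7.678461/(2·0.061²) = 1031.774.
The smallest integer n is 1032.

1032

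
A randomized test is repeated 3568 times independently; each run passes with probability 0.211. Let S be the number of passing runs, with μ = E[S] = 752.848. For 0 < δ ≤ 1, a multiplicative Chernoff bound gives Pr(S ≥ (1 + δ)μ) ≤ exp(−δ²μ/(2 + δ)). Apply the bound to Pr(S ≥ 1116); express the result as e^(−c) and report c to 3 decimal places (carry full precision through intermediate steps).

70.567

Write 1116 = (1 + δ)μ, so δ = 1116/752.848 − 1 = 0.4823709…
Then the exponent is δ²μ/(2 + δ) = (1116 − μ)² / (μ·(2 + δ)) = 70.567202.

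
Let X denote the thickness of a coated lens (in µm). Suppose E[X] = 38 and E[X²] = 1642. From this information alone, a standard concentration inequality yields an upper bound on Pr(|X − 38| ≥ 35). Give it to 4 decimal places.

The first two moments determine the variance, so Chebyshev's inequality is the sharpest standard bound available.
Var(X) = E[X²] − (E[X])² = 1642 − 1444 = 198.
Chebyshev's inequality: Pr(|X − μ| ≥ t) ≤ Var(X)/t² = 198/1225 = 0.1616.

0.1616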